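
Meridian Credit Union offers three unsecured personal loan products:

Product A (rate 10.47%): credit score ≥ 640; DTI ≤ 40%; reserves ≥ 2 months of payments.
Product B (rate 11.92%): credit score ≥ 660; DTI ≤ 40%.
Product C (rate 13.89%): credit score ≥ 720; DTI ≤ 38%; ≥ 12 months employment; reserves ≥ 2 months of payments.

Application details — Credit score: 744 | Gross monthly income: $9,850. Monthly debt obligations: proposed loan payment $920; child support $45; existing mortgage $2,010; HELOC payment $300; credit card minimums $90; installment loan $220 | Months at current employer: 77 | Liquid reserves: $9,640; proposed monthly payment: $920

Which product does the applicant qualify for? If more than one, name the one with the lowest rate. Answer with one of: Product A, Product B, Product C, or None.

Total debts = (920 + 45 + 2,010 + 300 + 90 + 220) = 3,585; DTI = 3,585/9,850 = 36.4%.
Reserves = 9,640/920 = 10.5 months.
Product A: score 744 ≥ 640; DTI 36.4% ≤ 40%; reserves 10.5 ≥ 2 mo → qualifies.
Product B: score 744 ≥ 660; DTI 36.4% ≤ 40% → qualifies.
Product C: score 744 ≥ 720; DTI 36.4% ≤ 38%; employment 77 ≥ 12 mo; reserves 10.5 ≥ 2 mo → qualifies.
Qualifying: Product A, Product B, Product C. Lowest rate is 10.47% → Product A.

Product A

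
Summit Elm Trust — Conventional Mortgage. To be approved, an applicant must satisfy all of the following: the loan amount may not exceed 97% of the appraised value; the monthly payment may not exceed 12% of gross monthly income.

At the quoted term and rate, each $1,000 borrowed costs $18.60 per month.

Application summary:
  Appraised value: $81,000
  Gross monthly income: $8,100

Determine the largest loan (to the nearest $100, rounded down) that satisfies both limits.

Payment cap: 12% × $8,100 = $972/month.
At $18.60 per $1,000, that supports 972/18.60 × 1,000 ≈ $52,258 → $52,200.
LTV cap: 97% × $81,000 = $78,570 → $78,500.
Binding constraint: payment-to-income.

$52,200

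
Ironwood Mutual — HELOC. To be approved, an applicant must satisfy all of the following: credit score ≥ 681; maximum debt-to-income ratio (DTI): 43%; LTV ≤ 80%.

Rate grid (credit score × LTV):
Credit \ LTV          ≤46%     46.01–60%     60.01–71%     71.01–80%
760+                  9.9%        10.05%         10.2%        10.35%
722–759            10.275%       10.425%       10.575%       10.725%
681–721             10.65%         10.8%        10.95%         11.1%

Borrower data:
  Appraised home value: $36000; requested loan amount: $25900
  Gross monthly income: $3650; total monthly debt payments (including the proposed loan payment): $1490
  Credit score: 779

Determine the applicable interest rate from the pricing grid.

Credit score 779 ≥ 681; DTI = 1,490/3,650 = 40.8% ≤ 43%
LTV: 25,900 ÷ 36,000 = 71.9%, within 80% cap
Score 779 is in the 760+ band; LTV 71.9% is in the 71.01–80% band → 10.35%.

10.35%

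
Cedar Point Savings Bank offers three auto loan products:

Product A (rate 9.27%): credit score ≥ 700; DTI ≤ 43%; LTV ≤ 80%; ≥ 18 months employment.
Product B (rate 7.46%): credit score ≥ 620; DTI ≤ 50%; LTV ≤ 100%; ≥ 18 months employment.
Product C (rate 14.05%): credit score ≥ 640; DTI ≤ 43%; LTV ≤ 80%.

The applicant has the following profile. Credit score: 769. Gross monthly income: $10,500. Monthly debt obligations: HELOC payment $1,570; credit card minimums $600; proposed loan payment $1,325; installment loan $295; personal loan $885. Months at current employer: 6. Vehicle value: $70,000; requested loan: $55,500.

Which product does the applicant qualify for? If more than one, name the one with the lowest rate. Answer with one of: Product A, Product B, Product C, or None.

None

Total debts = (1,570 + 600 + 1,325 + 295 + 885) = 4,675; DTI = 4,675/10,500 = 44.5%.
LTV = 55,500/70,000 = 79.3%.
Product A: score 769 ≥ 700; DTI 44.5% > 43%; LTV 79.3% ≤ 80%; employment 6 < 18 mo → does not qualify.
Product B: score 769 ≥ 620; DTI 44.5% ≤ 50%; LTV 79.3% ≤ 100%; employment 6 < 18 mo → does not qualify.
Product C: score 769 ≥ 640; DTI 44.5% > 43%; LTV 79.3% ≤ 80% → does not qualify.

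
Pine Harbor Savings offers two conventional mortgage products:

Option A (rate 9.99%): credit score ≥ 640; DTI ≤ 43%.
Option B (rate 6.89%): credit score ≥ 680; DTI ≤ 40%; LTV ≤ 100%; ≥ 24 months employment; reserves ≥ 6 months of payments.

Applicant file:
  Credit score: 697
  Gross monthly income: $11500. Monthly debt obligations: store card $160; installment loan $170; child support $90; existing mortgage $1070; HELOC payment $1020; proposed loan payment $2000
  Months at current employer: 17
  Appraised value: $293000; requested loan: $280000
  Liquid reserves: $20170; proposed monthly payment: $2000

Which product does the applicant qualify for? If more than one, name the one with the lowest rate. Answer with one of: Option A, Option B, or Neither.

Total debts = (160 + 170 + 90 + 1,070 + 1,020 + 2,000) = 4,510; DTI = 4,510/11,500 = 39.2%.
LTV = 280,000/293,000 = 95.6%.
Reserves = 20,170/2,000 = 10.1 months.
Option A: score 697 ≥ 640; DTI 39.2% ≤ 43% → qualifies.
Option B: score 697 ≥ 680; DTI 39.2% ≤ 40%; LTV 95.6% ≤ 100%; employment 17 < 24 mo; reserves 10.1 ≥ 6 mo → does not qualify.

Option A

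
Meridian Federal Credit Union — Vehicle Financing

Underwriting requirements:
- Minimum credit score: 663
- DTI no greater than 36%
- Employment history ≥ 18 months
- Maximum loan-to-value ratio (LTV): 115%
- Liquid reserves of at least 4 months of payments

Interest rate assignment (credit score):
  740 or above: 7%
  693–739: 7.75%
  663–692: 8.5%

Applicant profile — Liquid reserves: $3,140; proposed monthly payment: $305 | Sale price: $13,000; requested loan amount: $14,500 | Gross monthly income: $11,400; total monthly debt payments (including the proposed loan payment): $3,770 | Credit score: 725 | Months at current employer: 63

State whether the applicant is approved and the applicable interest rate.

Approved at 7.75%

Credit score 725 ≥ 663 (meets minimum)
DTI = 3,770/11,400 = 33.1% ≤ 36%
Employment 63 ≥ 18 months
LTV = 14,500/13,000 = 111.5% ≤ 115%
Reserves = 3,140/305 = 10.3 months ≥ 4
All requirements met. Score 725 falls in the 693–739 tier → 7.75%.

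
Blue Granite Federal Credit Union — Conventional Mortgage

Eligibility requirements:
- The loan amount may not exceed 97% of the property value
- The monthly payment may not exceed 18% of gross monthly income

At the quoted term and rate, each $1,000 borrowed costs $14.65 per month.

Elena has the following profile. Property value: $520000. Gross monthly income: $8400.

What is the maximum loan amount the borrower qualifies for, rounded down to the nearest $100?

Payment cap: 18% × $8,400 = $1,512/month.
At $14.65 per $1,000, that supports 1,512/14.65 × 1,000 ≈ $103,208 → $103,200.
LTV cap: 97% × $520,000 = $504,400 → $504,400.
Binding constraint: payment-to-income.

$103,200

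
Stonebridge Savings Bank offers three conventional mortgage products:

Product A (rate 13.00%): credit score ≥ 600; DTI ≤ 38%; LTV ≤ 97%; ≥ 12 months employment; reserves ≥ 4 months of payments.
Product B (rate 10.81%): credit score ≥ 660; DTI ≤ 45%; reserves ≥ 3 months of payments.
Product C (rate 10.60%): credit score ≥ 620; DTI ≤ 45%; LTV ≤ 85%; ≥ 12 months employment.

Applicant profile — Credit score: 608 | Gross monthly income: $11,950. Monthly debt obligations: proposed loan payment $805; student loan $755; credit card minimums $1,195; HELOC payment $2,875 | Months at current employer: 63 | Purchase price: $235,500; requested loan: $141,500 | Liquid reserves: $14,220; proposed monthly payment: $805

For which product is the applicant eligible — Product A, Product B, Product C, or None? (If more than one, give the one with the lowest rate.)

Total debts = (805 + 755 + 1,195 + 2,875) = 5,630; DTI = 5,630/11,950 = 47.1%.
LTV = 141,500/235,500 = 60.1%.
Reserves = 14,220/805 = 17.7 months.
Product A: score 608 ≥ 600; DTI 47.1% > 38%; LTV 60.1% ≤ 97%; employment 63 ≥ 12 mo; reserves 17.7 ≥ 4 mo → does not qualify.
Product B: score 608 < 660; DTI 47.1% > 45%; reserves 17.7 ≥ 3 mo → does not qualify.
Product C: score 608 < 620; DTI 47.1% > 45%; LTV 60.1% ≤ 85%; employment 63 ≥ 12 mo → does not qualify.

None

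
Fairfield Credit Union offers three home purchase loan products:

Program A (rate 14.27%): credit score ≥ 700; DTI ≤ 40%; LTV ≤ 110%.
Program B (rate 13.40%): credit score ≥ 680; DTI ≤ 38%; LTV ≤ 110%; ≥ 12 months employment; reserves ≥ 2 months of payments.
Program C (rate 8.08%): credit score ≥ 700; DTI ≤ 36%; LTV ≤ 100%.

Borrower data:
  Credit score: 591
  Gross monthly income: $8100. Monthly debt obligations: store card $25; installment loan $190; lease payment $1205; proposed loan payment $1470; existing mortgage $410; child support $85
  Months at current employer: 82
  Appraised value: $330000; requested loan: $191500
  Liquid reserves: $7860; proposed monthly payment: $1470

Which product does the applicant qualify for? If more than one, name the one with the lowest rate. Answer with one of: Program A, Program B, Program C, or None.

Total debts = (25 + 190 + 1,205 + 1,470 + 410 + 85) = 3,385; DTI = 3,385/8,100 = 41.8%.
LTV = 191,500/330,000 = 58%.
Reserves = 7,860/1,470 = 5.3 months.
Program A: score 591 < 700; DTI 41.8% > 40%; LTV 58% ≤ 110% → does not qualify.
Program B: score 591 < 680; DTI 41.8% > 38%; LTV 58% ≤ 110%; employment 82 ≥ 12 mo; reserves 5.3 ≥ 2 mo → does not qualify.
Program C: score 591 < 700; DTI 41.8% > 36%; LTV 58% ≤ 100% → does not qualify.

None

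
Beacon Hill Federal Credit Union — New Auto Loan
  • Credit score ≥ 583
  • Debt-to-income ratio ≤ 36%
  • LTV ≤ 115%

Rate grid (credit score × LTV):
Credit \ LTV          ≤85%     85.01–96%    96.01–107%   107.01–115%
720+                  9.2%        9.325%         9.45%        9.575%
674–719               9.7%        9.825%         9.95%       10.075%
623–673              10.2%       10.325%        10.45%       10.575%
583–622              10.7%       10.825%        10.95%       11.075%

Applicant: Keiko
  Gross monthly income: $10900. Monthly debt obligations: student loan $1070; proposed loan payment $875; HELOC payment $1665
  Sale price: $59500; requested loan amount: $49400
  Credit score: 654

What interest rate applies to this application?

Credit score 654 ≥ 583; Total monthly debts = (1,070 + 875 + 1,665) = 3,610. Debt-to-income = 3,610/10,900 = 33.1% — meets 36% limit
Loan-to-value = 49,400/59,500 = 83% — pass (115% max)
Score 654 is in the 623–673 band; LTV 83% is in the ≤85% band → 10.2%.

10.2%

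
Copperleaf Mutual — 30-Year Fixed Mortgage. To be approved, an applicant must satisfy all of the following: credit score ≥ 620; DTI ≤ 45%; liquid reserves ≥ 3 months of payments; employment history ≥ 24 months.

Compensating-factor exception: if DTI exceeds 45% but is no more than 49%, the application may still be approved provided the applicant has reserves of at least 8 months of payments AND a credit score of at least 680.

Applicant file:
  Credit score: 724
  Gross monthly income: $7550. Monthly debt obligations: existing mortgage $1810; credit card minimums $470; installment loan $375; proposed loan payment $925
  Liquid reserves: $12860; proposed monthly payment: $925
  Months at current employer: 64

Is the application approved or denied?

Credit score 724 ≥ 620 (meets base)
Total debts = (1,810 + 470 + 375 + 925) = 3,580. DTI = 3,580/7,550 = 47.4% > 45% — standard DTI limit exceeded.
Reserves = 12,860/925 = 13.9 months ≥ 3
Employment 64 ≥ 24 months
47.4% falls in the override range (45%–49%), so the compensating-factor test applies.
Reserves 13.9 ≥ 8 months; credit score 724 ≥ 680.
Both override conditions satisfied; DTI exception granted.

Approved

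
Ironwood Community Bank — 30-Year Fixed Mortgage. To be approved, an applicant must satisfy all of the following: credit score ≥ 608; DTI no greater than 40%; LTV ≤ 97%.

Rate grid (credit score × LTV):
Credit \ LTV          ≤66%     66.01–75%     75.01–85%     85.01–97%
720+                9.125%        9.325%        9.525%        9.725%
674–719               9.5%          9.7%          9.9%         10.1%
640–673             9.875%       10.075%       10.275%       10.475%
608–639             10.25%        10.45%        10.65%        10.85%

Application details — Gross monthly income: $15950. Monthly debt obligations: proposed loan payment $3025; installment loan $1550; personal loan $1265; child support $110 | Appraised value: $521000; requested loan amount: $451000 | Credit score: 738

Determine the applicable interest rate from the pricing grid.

9.725%

Credit score 738 ≥ 608; Total monthly debts = (3,025 + 1,550 + 1,265 + 110) = 5,950. Debt-to-income = 5,950/15,950 = 37.3% — meets 40% limit
LTV: 451,000 ÷ 521,000 = 86.6%, within 97% cap
Score 738 is in the 720+ band; LTV 86.6% is in the 85.01–97% band → 9.725%.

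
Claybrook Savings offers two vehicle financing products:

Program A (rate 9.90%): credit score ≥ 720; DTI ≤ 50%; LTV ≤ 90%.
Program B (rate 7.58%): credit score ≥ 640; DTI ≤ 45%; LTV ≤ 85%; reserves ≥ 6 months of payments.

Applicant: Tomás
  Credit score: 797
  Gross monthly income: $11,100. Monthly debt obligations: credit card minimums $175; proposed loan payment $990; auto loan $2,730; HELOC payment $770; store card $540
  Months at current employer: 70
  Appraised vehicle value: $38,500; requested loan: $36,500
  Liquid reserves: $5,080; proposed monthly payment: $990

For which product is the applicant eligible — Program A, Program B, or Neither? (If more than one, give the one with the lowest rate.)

Neither

Total debts = (175 + 990 + 2,730 + 770 + 540) = 5,205; DTI = 5,205/11,100 = 46.9%.
LTV = 36,500/38,500 = 94.8%.
Reserves = 5,080/990 = 5.1 months.
Program A: score 797 ≥ 720; DTI 46.9% ≤ 50%; LTV 94.8% > 90% → does not qualify.
Program B: score 797 ≥ 640; DTI 46.9% > 45%; LTV 94.8% > 85%; reserves 5.1 < 6 mo → does not qualify.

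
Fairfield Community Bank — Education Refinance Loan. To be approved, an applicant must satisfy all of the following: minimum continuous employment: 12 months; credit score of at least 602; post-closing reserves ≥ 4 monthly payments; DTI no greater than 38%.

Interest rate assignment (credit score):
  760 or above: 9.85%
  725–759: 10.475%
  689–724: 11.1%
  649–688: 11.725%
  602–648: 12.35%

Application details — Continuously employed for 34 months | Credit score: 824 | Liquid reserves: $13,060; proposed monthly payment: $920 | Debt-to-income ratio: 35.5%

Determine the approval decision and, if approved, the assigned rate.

Approved at 9.85%

Credit score 824 ≥ 602 (meets minimum)
DTI 35.5% is within the 38% limit
Employment 34 ≥ 12 months
Reserves = 13,060/920 = 14.2 months ≥ 4
All requirements met. Score 824 falls in the 760 or above tier → 9.85%.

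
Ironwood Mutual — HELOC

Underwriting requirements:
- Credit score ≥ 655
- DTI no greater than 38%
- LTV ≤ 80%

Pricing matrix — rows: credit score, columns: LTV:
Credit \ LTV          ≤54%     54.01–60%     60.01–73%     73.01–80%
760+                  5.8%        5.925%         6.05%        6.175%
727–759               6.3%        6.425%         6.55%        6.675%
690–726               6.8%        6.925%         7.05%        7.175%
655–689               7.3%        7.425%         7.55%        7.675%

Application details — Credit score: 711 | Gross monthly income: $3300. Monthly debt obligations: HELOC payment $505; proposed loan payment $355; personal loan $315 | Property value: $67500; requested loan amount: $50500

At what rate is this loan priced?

7.175%

Credit score 711 ≥ 655; Total monthly debts = (505 + 355 + 315) = 1,175. Debt-to-income = 1,175/3,300 = 35.6% — meets 38% limit
Loan-to-value = 50,500/67,500 = 74.8% — pass (80% max)
Row: 711 falls in 690–726. Column: 74.8% falls in 73.01–80%. Rate = 7.175%.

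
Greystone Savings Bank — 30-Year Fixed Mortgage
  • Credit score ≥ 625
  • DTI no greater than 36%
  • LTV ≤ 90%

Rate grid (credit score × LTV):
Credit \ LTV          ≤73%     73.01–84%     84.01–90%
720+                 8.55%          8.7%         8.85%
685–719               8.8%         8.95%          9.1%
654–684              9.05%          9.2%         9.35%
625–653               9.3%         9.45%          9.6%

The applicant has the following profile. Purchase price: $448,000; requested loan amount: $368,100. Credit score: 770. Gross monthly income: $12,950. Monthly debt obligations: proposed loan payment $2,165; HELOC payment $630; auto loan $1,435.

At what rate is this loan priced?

8.7%

Credit score 770 ≥ 625; Total monthly debts = (2,165 + 630 + 1,435) = 4,230. Debt-to-income = 4,230/12,950 = 32.7% — meets 36% limit
LTV = 368,100/448,000 = 82.2% ≤ 90%
Score 770 is in the 720+ band; LTV 82.2% is in the 73.01–84% band → 8.7%.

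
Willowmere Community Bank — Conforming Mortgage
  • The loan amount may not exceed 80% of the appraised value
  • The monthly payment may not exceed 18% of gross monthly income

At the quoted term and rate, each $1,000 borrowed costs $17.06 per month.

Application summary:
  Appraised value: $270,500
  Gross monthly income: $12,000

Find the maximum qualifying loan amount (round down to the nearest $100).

Payment cap: 18% × $12,000 = $2,160/month.
At $17.06 per $1,000, that supports 2,160/17.06 × 1,000 ≈ $126,611 → $126,600.
LTV cap: 80% × $270,500 = $216,400 → $216,400.
Binding constraint: payment-to-income.

$126,600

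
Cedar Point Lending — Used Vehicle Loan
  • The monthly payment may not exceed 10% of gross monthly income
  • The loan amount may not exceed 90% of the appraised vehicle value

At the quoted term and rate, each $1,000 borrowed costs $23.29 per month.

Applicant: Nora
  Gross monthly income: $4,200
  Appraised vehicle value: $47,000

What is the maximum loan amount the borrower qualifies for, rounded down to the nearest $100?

$18,000

Payment cap: 10% × $4,200 = $420/month.
At $23.29 per $1,000, that supports 420/23.29 × 1,000 ≈ $18,033 → $18,000.
LTV cap: 90% × $47,000 = $42,300 → $42,300.
Binding constraint: payment-to-income.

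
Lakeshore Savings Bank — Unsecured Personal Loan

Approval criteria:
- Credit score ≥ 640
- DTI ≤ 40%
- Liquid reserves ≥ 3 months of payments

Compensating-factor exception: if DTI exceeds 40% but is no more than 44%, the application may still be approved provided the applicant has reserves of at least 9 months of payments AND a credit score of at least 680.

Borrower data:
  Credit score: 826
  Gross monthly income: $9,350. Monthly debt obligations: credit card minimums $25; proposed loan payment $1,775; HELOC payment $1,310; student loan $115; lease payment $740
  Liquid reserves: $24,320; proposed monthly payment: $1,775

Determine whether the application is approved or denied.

Credit score 826 ≥ 640 (meets base)
Total debts = (25 + 1,775 + 1,310 + 115 + 740) = 3,965. DTI: 3,965 ÷ 9,350 = 42.4%, over the 40% base limit.
Reserves = 24,320/1,775 = 13.7 months ≥ 3
42.4% falls in the override range (40%–44%), so the compensating-factor test applies.
Override check — reserves: 13.7 mo (ok); score: 826 (ok).
Both override conditions satisfied; DTI exception granted.

Approved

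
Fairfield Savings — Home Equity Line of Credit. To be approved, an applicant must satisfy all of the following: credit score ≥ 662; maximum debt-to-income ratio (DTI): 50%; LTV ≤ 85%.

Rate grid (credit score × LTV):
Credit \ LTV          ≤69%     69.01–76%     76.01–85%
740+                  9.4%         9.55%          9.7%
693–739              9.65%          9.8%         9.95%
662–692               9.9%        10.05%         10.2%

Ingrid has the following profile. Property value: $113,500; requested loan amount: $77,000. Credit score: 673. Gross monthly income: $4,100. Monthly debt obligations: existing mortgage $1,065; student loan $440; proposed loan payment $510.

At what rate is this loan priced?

Credit score 673 ≥ 662; Total monthly debts = (1,065 + 440 + 510) = 2,015. DTI = 2,015/4,100 = 49.1% ≤ 50%
LTV = 77,000/113,500 = 67.8% ≤ 85%
Credit 673 → row 662–692; LTV 67.8% → column ≤69%. Grid cell → 9.9%.

9.9%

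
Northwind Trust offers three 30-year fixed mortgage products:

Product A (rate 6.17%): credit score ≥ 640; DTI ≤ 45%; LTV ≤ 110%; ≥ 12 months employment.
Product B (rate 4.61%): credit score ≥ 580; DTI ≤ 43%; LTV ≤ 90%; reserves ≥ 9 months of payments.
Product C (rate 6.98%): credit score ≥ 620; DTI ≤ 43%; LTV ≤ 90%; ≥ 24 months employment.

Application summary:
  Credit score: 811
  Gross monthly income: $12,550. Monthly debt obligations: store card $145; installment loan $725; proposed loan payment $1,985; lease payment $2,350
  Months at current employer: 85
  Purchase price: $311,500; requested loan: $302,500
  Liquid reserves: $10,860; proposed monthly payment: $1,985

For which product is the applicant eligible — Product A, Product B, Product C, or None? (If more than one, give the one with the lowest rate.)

Product A

Total debts = (145 + 725 + 1,985 + 2,350) = 5,205; DTI = 5,205/12,550 = 41.5%.
LTV = 302,500/311,500 = 97.1%.
Reserves = 10,860/1,985 = 5.5 months.
Product A: score 811 ≥ 640; DTI 41.5% ≤ 45%; LTV 97.1% ≤ 110%; employment 85 ≥ 12 mo → qualifies.
Product B: score 811 ≥ 580; DTI 41.5% ≤ 43%; LTV 97.1% > 90%; reserves 5.5 < 9 mo → does not qualify.
Product C: score 811 ≥ 620; DTI 41.5% ≤ 43%; LTV 97.1% > 90%; employment 85 ≥ 24 mo → does not qualify.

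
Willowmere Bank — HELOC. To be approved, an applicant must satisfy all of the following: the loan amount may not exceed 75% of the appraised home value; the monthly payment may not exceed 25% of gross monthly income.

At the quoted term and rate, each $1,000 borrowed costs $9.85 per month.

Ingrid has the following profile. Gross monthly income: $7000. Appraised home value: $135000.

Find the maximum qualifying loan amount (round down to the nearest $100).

Payment cap: 25% × $7,000 = $1,750/month.
At $9.85 per $1,000, that supports 1,750/9.85 × 1,000 ≈ $177,664 → $177,600.
LTV cap: 75% × $135,000 = $101,250 → $101,200.
Binding constraint: loan-to-value.

$101,200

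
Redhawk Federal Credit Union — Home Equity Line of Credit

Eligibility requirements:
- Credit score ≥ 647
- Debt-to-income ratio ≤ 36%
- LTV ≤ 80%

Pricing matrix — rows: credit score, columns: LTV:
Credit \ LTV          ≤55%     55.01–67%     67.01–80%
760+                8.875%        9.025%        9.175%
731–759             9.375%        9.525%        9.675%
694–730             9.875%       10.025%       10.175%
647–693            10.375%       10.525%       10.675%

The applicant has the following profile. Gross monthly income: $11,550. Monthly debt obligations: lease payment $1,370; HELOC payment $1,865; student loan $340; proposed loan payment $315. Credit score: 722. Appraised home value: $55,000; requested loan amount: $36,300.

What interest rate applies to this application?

10.025%

Credit score 722 ≥ 647; Total monthly debts = (1,370 + 1,865 + 340 + 315) = 3,890. DTI = 3,890/11,550 = 33.7% ≤ 36%
LTV = 36,300/55,000 = 66% ≤ 80%
Row: 722 falls in 694–730. Column: 66% falls in 55.01–67%. Rate = 10.025%.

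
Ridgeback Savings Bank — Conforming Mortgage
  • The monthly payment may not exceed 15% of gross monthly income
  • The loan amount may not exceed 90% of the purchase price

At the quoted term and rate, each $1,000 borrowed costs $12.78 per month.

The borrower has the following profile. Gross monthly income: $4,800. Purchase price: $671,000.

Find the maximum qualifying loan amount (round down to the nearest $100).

$56,300

Payment cap: 15% × $4,800 = $720/month.
At $12.78 per $1,000, that supports 720/12.78 × 1,000 ≈ $56,338 → $56,300.
LTV cap: 90% × $671,000 = $603,900 → $603,900.
Binding constraint: payment-to-income.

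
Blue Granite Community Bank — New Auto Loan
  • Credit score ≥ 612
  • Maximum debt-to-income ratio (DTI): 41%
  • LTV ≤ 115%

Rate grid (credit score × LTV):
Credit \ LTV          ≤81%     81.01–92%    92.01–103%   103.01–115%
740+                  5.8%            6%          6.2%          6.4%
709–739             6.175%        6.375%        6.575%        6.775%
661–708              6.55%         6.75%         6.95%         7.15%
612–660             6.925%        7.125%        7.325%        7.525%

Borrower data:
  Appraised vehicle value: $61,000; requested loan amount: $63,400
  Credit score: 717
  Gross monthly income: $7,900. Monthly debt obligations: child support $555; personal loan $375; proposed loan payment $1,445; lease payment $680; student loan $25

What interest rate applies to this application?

6.775%

Credit score 717 ≥ 612; Total monthly debts = (555 + 375 + 1,445 + 680 + 25) = 3,080. Debt-to-income = 3,080/7,900 = 39% — meets 41% limit
LTV = 63,400/61,000 = 103.9% ≤ 115%
Credit 717 → row 709–739; LTV 103.9% → column 103.01–115%. Grid cell → 6.775%.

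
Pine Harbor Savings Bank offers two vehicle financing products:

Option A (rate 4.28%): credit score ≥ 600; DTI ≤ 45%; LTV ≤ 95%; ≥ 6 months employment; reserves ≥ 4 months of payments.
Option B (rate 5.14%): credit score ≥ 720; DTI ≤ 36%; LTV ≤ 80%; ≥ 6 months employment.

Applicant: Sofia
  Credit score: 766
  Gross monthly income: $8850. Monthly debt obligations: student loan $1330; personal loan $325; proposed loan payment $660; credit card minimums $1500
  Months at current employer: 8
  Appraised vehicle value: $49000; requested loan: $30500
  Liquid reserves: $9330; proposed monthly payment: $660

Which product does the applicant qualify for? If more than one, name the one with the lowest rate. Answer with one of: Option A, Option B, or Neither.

Option A

Total debts = (1,330 + 325 + 660 + 1,500) = 3,815; DTI = 3,815/8,850 = 43.1%.
LTV = 30,500/49,000 = 62.2%.
Reserves = 9,330/660 = 14.1 months.
Option A: score 766 ≥ 600; DTI 43.1% ≤ 45%; LTV 62.2% ≤ 95%; employment 8 ≥ 6 mo; reserves 14.1 ≥ 4 mo → qualifies.
Option B: score 766 ≥ 720; DTI 43.1% > 36%; LTV 62.2% ≤ 80%; employment 8 ≥ 6 mo → does not qualify.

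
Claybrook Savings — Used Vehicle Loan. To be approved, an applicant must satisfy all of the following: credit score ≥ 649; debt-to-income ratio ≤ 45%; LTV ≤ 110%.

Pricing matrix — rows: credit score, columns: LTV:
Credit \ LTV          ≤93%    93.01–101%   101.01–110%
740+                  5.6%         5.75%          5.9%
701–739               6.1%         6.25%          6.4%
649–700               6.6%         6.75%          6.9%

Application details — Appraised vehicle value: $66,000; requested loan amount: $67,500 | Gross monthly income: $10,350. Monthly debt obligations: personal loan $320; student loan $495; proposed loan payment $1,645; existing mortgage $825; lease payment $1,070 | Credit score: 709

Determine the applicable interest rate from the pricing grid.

6.4%

Credit score 709 ≥ 649; Total monthly debts = (320 + 495 + 1,645 + 825 + 1,070) = 4,355. DTI = 4,355/10,350 = 42.1% ≤ 45%
LTV: 67,500 ÷ 66,000 = 102.3%, within 110% cap
Credit 709 → row 701–739; LTV 102.3% → column 101.01–110%. Grid cell → 6.4%.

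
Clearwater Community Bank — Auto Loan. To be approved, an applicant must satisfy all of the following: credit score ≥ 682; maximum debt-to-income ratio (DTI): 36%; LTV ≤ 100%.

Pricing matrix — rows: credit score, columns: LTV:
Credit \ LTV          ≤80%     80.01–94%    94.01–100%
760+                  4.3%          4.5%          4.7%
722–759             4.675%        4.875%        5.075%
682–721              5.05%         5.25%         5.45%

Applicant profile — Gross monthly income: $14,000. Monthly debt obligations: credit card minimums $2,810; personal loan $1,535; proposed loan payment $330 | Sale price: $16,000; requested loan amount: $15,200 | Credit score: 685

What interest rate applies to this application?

Credit score 685 ≥ 682; Total monthly debts = (2,810 + 1,535 + 330) = 4,675. Debt-to-income = 4,675/14,000 = 33.4% — meets 36% limit
LTV = 15,200/16,000 = 95% ≤ 100%
Row: 685 falls in 682–721. Column: 95% falls in 94.01–100%. Rate = 5.45%.

5.45%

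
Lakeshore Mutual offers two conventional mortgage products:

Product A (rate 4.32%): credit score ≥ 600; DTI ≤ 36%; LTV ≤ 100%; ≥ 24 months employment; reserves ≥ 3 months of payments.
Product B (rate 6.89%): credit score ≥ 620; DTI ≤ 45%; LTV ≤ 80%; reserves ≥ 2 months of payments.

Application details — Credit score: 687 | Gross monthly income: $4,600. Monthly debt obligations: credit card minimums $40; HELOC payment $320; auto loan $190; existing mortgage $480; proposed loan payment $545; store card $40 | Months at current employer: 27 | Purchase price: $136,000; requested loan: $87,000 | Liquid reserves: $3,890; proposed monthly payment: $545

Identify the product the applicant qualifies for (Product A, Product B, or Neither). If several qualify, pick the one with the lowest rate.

Total debts = (40 + 320 + 190 + 480 + 545 + 40) = 1,615; DTI = 1,615/4,600 = 35.1%.
LTV = 87,000/136,000 = 64%.
Reserves = 3,890/545 = 7.1 months.
Product A: score 687 ≥ 600; DTI 35.1% ≤ 36%; LTV 64% ≤ 100%; employment 27 ≥ 24 mo; reserves 7.1 ≥ 3 mo → qualifies.
Product B: score 687 ≥ 620; DTI 35.1% ≤ 45%; LTV 64% ≤ 80%; reserves 7.1 ≥ 2 mo → qualifies.
Qualifying: Product A, Product B. Lowest rate is 4.32% → Product A.

Product A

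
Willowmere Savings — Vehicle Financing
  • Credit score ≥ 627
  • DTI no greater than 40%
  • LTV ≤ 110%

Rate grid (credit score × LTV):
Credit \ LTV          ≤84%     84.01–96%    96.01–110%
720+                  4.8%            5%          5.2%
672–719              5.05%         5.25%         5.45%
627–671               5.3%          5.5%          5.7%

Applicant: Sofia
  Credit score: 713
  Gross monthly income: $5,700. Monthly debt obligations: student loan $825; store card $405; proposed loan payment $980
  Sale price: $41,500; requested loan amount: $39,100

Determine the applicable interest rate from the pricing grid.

Credit score 713 ≥ 627; Total monthly debts = (825 + 405 + 980) = 2,210. DTI: 2,210 ÷ 5,700 = 38.8%, within the 40% cap
Loan-to-value = 39,100/41,500 = 94.2% — pass (110% max)
Row: 713 falls in 672–719. Column: 94.2% falls in 84.01–96%. Rate = 5.25%.

5.25%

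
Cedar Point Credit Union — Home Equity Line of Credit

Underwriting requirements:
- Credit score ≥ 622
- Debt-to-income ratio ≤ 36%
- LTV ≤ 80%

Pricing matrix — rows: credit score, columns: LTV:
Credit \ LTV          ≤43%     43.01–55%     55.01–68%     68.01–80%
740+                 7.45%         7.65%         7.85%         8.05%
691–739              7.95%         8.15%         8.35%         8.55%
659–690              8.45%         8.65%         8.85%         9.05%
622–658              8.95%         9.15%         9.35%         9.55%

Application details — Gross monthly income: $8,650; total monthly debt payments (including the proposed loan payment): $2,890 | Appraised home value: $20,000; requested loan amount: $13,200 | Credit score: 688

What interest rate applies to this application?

8.85%

Credit score 688 ≥ 622; Debt-to-income = 2,890/8,650 = 33.4% — meets 36% limit
LTV: 13,200 ÷ 20,000 = 66%, within 80% cap
Row: 688 falls in 659–690. Column: 66% falls in 55.01–68%. Rate = 8.85%.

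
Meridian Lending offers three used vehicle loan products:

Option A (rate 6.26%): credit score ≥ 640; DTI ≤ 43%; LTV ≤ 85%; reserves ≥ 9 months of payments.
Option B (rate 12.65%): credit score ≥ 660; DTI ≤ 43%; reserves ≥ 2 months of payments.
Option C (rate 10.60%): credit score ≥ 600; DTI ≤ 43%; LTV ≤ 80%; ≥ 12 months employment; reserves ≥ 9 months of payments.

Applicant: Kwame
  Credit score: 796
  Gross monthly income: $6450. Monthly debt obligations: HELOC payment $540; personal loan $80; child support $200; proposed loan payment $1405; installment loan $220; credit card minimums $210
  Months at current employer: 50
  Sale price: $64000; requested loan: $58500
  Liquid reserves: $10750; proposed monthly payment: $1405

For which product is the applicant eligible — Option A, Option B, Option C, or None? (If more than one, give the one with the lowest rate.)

Total debts = (540 + 80 + 200 + 1,405 + 220 + 210) = 2,655; DTI = 2,655/6,450 = 41.2%.
LTV = 58,500/64,000 = 91.4%.
Reserves = 10,750/1,405 = 7.7 months.
Option A: score 796 ≥ 640; DTI 41.2% ≤ 43%; LTV 91.4% > 85%; reserves 7.7 < 9 mo → does not qualify.
Option B: score 796 ≥ 660; DTI 41.2% ≤ 43%; reserves 7.7 ≥ 2 mo → qualifies.
Option C: score 796 ≥ 600; DTI 41.2% ≤ 43%; LTV 91.4% > 80%; employment 50 ≥ 12 mo; reserves 7.7 < 9 mo → does not qualify.

Option B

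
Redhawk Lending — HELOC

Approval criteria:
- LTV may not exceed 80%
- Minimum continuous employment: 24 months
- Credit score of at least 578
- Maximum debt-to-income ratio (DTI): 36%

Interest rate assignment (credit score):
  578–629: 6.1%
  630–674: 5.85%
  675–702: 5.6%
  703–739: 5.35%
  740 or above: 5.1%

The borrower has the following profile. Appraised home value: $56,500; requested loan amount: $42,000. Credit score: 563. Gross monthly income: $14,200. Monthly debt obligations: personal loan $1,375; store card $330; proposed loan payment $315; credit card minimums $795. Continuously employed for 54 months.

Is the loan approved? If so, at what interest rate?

Credit score 563 < 578 (below minimum)
Employment 54 ≥ 24 months
Total monthly debts = (1,375 + 330 + 315 + 795) = 2,815. Debt-to-income = 2,815/14,200 = 19.8% — meets 36% limit
LTV: 42,000 ÷ 56,500 = 74.3%, within 80% cap
Not all requirements met → denied.

Denied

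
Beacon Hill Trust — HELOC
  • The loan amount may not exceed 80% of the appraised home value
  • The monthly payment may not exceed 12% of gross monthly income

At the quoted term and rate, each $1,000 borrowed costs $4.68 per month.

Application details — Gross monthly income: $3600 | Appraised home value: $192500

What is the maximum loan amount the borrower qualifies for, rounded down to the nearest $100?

$92,300

Payment cap: 12% × $3,600 = $432/month.
At $4.68 per $1,000, that supports 432/4.68 × 1,000 ≈ $92,307 → $92,300.
LTV cap: 80% × $192,500 = $154,000 → $154,000.
Binding constraint: payment-to-income.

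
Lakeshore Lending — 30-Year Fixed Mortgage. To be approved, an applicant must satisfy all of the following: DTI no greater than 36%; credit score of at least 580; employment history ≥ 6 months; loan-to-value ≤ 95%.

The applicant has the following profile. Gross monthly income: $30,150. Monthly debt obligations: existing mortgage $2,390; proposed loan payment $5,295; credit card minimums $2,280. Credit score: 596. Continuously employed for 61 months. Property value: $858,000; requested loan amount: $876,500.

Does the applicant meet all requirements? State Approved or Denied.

Total monthly debts = (2,390 + 5,295 + 2,280) = 9,965. Debt-to-income = 9,965/30,150 = 33.1% — meets 36% limit
Credit score 596 ≥ 580 (meets)
Employment 61 ≥ 6 months
LTV = 876,500/858,000 = 102.2% > 95%
Fails on LTV.

Denied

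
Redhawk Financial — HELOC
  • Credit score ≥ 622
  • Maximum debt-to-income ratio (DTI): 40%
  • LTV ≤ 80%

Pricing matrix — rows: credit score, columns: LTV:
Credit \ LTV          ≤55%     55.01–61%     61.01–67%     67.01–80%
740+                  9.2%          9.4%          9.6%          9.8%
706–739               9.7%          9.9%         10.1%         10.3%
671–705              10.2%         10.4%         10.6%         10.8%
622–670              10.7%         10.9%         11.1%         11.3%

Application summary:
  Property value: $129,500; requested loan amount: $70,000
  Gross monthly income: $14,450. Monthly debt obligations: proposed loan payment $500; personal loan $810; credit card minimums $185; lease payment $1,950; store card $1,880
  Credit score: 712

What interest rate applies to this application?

9.7%

Credit score 712 ≥ 622; Total monthly debts = (500 + 810 + 185 + 1,950 + 1,880) = 5,325. DTI = 5,325/14,450 = 36.9% ≤ 40%
LTV: 70,000 ÷ 129,500 = 54.1%, within 80% cap
Row: 712 falls in 706–739. Column: 54.1% falls in ≤55%. Rate = 9.7%.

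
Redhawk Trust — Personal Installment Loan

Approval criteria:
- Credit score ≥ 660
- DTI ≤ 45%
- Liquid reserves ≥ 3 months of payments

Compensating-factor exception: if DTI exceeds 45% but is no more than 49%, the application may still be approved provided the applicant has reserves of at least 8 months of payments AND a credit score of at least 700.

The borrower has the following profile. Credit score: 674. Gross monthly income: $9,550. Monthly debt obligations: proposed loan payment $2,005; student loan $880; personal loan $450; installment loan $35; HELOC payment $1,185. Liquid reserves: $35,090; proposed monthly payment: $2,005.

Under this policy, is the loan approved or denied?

Denied

Credit score 674 ≥ 660 (meets base)
Total debts = (2,005 + 880 + 450 + 35 + 1,185) = 4,555. DTI: 4,555 ÷ 9,550 = 47.7%, over the 45% base limit.
Reserves: 35,090 ÷ 2,005 = 17.5 months (meets 3-month minimum)
DTI 47.7% is within the 45%–49% exception band; checking compensating factors.
Reserves 17.5 ≥ 8 months; credit score 674 < 700.
Compensating-factor requirement not fully met.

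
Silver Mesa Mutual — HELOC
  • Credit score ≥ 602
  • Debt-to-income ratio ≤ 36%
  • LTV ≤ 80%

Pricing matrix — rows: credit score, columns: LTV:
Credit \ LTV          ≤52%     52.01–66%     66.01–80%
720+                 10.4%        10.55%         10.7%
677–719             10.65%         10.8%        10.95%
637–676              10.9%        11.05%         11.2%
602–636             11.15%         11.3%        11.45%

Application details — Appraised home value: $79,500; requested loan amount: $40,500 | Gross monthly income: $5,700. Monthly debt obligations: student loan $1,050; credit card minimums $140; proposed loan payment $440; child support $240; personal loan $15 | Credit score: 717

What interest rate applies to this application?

10.65%

Credit score 717 ≥ 602; Total monthly debts = (1,050 + 140 + 440 + 240 + 15) = 1,885. Debt-to-income = 1,885/5,700 = 33.1% — meets 36% limit
LTV: 40,500 ÷ 79,500 = 50.9%, within 80% cap
Credit 717 → row 677–719; LTV 50.9% → column ≤52%. Grid cell → 10.65%.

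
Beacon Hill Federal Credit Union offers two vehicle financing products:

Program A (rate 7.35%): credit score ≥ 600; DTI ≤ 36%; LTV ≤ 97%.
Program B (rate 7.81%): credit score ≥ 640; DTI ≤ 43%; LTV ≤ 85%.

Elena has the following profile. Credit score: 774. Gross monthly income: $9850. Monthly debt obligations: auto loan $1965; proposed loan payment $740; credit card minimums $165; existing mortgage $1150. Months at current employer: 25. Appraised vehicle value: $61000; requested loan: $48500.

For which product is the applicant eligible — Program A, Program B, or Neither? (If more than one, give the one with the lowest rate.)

Program B

Total debts = (1,965 + 740 + 165 + 1,150) = 4,020; DTI = 4,020/9,850 = 40.8%.
LTV = 48,500/61,000 = 79.5%.
Program A: score 774 ≥ 600; DTI 40.8% > 36%; LTV 79.5% ≤ 97% → does not qualify.
Program B: score 774 ≥ 640; DTI 40.8% ≤ 43%; LTV 79.5% ≤ 85% → qualifies.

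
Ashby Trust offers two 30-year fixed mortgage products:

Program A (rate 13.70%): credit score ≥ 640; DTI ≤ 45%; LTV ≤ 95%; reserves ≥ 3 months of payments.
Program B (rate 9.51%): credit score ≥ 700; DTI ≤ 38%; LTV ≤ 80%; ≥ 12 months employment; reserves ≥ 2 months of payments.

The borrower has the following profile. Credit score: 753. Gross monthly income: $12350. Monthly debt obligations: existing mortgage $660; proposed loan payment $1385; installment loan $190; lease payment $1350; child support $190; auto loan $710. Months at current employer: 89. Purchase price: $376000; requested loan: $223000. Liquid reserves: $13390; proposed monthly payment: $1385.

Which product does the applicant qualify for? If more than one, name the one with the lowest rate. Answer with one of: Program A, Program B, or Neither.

Program B

Total debts = (660 + 1,385 + 190 + 1,350 + 190 + 710) = 4,485; DTI = 4,485/12,350 = 36.3%.
LTV = 223,000/376,000 = 59.3%.
Reserves = 13,390/1,385 = 9.7 months.
Program A: score 753 ≥ 640; DTI 36.3% ≤ 45%; LTV 59.3% ≤ 95%; reserves 9.7 ≥ 3 mo → qualifies.
Program B: score 753 ≥ 700; DTI 36.3% ≤ 38%; LTV 59.3% ≤ 80%; employment 89 ≥ 12 mo; reserves 9.7 ≥ 2 mo → qualifies.
Qualifying: Program A, Program B. Lowest rate is 9.51% → Program B.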